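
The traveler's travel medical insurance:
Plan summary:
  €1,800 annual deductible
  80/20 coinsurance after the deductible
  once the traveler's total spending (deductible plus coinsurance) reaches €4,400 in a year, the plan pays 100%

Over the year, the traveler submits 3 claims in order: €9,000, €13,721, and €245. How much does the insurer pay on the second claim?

€12,561

Claim 1 (€9,000): deductible takes €1,800, €7,200 remains; coinsurance €7,200 × 20% = €1,440. Traveler owes €3,240 (running OOP €3,240). Plan pays €9,000 − €3,240 = €5,760.
Claim 2 (€13,721): deductible already satisfied, so traveler's share is 20% × €13,721 = €2,744.20. That would push OOP to €5,984.20, over the €4,400 cap, so traveler pays €4,400 − €3,240 = €1,160. Plan pays €13,721 − €1,160 = €12,561.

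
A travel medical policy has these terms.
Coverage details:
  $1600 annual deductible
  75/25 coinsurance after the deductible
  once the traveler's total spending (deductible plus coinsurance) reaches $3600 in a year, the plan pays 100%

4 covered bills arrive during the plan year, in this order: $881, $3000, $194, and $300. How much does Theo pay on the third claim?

$48.50

Claim 1 ($881): all of it applies to the deductible. Cost to traveler: $881. OOP to date $881.
Claim 2 ($3000): $719 finishes the deductible; $2281 goes to coinsurance; coinsurance $2281 × 25% = $570.25. Traveler owes $1289.25 (running OOP $2170.25).
Claim 3 ($194): deductible already satisfied, so traveler's share is 25% × $194 = $48.50. Traveler pays $48.50; OOP now $2218.75.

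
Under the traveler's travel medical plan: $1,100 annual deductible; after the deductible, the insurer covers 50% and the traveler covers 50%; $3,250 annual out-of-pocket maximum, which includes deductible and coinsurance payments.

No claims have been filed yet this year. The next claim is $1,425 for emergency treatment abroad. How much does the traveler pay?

The full $1,100 deductible is still open; $1,100 of this bill applies to it.
The remaining $325 (= $1,425 − $1,100) moves to coinsurance.
50% of $325 = $162.50 falls to the traveler.
So the traveler owes $1,100 + $162.50 = $1,262.50 before any cap.
Year-to-date out-of-pocket becomes $0 + $1,262.50 = $1,262.50, still under the $3,250 maximum, so no cap applies.

$1,262.50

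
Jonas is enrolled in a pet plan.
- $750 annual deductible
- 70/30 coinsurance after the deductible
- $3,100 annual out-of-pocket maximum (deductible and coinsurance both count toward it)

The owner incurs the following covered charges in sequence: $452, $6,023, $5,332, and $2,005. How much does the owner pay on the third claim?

Bill 1, $452: fully absorbed by the deductible. Owner pays $452; OOP now $452.
Bill 2, $6,023: deductible takes $298, $5,725 remains; 30% of $5,725 = $1,717.50. Owner pays $2,015.50; OOP now $2,467.50.
Bill 3, $5,332: 30% coinsurance on $5,332 = $1,599.60. OOP would hit $4,067.10 > $3,100, so the cap limits the owner to $3,100 − $2,467.50 = $632.50.

$632.50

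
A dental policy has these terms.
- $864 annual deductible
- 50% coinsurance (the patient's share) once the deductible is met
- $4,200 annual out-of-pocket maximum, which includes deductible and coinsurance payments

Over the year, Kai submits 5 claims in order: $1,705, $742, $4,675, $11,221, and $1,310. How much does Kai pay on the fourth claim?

$207

#1 ($1,705): $864 to deductible, leaving $841; patient's 50% is $420.50. Patient owes $1,284.50 (running OOP $1,284.50).
#2 ($742): 50% coinsurance on $742 = $371. Patient pays $371; OOP now $1,655.50.
#3 ($4,675): 50% coinsurance on $4,675 = $2,337.50. Patient owes $2,337.50 (running OOP $3,993).
#4 ($11,221): 50% coinsurance on $11,221 = $5,610.50. That would push OOP to $9,603.50, over the $4,200 cap, so patient pays $4,200 − $3,993 = $207.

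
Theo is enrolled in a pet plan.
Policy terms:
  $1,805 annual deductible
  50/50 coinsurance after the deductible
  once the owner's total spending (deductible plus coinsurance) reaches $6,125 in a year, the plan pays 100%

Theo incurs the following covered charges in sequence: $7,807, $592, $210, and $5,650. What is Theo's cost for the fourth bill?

$918

Claim 1 — $7,807: $1,805 to deductible, leaving $6,002; owner's 50% is $3,001. Owner pays $4,806; OOP now $4,806.
Claim 2 — $592: deductible met; 50% of $592 = $296. Owner owes $296 (running OOP $5,102).
Claim 3 — $210: deductible met; 50% of $210 = $105. Owner owes $105 (running OOP $5,207).
Claim 4 — $5,650: deductible already satisfied, so owner's share is 50% × $5,650 = $2,825. That would push OOP to $8,032, over the $6,125 cap, so owner pays $6,125 − $5,207 = $918.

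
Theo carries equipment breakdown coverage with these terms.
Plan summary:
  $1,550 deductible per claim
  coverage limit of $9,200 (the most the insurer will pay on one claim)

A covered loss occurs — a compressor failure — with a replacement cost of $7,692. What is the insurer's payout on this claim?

Subtract the deductible: $7,692 − $1,550 = $6,142.
$6,142 ≤ $9,200, so the limit doesn't bind; insurer pays $6,142.

$6,142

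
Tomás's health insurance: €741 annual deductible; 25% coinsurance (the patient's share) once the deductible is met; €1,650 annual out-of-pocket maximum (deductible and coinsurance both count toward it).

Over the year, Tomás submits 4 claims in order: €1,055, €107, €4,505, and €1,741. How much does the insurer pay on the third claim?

Claim 1 (€1,055): €741 finishes the deductible; €314 goes to coinsurance; coinsurance €314 × 25% = €78.50. Patient pays €819.50; OOP now €819.50. Plan pays €1,055 − €819.50 = €235.50.
Claim 2 (€107): deductible met; 25% of €107 = €26.75. Patient owes €26.75 (running OOP €846.25). Plan pays €107 − €26.75 = €80.25.
Claim 3 (€4,505): deductible already satisfied, so patient's share is 25% × €4,505 = €1,126.25. OOP would hit €1,972.50 > €1,650, so the cap limits the patient to €1,650 − €846.25 = €803.75. Insurer: €4,505 − €803.75 = €3,701.25.

€3,701.25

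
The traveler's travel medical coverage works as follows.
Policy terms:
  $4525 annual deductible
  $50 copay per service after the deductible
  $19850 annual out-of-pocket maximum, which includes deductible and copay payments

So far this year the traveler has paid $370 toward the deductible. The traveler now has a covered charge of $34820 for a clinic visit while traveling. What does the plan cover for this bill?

$30615

Remaining deductible: $4525 − $370 = $4155.
The remaining $30665 (= $34820 − $4155) moves to the copay.
Copay on this service: $50.
Traveler responsibility before any cap: $4155 + $50 = $4205.
Year-to-date out-of-pocket becomes $370 + $4205 = $4575, still under the $19850 maximum, so no cap applies.
The plan picks up $34820 − $4205 = $30615.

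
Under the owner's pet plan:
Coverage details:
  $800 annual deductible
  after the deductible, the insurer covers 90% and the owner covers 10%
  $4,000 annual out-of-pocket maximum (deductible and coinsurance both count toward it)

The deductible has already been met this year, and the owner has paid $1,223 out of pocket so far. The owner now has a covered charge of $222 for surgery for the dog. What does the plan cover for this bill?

$199.80

The deductible is already satisfied, so the full bill goes to coinsurance.
Coinsurance: $222 × 10% = $22.20.
Total out-of-pocket so far would be $1,223 + $22.20 = $1,245.20, below the $4,000 cap — no reduction.
The plan picks up $222 − $22.20 = $199.80.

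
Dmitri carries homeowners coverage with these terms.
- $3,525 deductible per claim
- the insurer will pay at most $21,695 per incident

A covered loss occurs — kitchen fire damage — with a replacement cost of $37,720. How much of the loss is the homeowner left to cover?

$16,025

After the deductible, $37,720 − $3,525 = $34,195 remains.
$34,195 exceeds the $21,695 limit, so the insurer pays the limit: $21,695.
Homeowner's share is the uncovered remainder: $37,720 − $21,695 = $16,025.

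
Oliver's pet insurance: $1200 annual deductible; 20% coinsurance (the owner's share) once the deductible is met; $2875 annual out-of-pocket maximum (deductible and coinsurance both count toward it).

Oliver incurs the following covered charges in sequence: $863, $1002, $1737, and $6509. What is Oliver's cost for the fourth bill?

$1194.60

Claim 1 ($863): all of it applies to the deductible. Cost to owner: $863. OOP to date $863.
Claim 2 ($1002): $337 finishes the deductible; $665 goes to coinsurance; 20% of $665 = $133. Owner owes $470 (running OOP $1333).
Claim 3 ($1737): deductible met; 20% of $1737 = $347.40. Owner owes $347.40 (running OOP $1680.40).
Claim 4 ($6509): 20% coinsurance on $6509 = $1301.80. OOP would hit $2982.20 > $2875, so the cap limits the owner to $2875 − $1680.40 = $1194.60.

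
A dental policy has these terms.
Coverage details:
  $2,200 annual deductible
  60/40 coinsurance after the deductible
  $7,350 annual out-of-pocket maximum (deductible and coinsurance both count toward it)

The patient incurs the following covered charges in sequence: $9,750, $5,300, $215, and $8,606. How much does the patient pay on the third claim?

Claim 1 — $9,750: $2,200 to deductible, leaving $7,550; coinsurance $7,550 × 40% = $3,020. Patient owes $5,220 (running OOP $5,220).
Claim 2 — $5,300: deductible already satisfied, so patient's share is 40% × $5,300 = $2,120. Patient pays $2,120; OOP now $7,340.
Claim 3 — $215: deductible already satisfied, so patient's share is 40% × $215 = $86. OOP would hit $7,426 > $7,350, so the cap limits the patient to $7,350 − $7,340 = $10.

$10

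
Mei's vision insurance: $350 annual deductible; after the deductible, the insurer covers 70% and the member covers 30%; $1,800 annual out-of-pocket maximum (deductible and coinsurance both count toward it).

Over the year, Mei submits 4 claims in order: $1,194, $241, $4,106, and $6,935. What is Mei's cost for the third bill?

$1,124.50

Claim 1 — $1,194: $350 to deductible, leaving $844; coinsurance $844 × 30% = $253.20. Member pays $603.20; OOP now $603.20.
Claim 2 — $241: deductible already satisfied, so member's share is 30% × $241 = $72.30. Member owes $72.30 (running OOP $675.50).
Claim 3 — $4,106: deductible met; 30% of $4,106 = $1,231.80. Adding that to $675.50 gives $1,907.30, past the $1,800 cap; member pays only $1,800 − $675.50 = $1,124.50.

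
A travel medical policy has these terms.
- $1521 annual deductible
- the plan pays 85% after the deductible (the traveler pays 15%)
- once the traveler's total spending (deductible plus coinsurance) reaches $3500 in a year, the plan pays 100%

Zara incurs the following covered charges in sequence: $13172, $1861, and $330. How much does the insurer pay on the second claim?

$1629.65

Claim 1 — $13172: $1521 to deductible, leaving $11651; coinsurance $11651 × 15% = $1747.65. Cost to traveler: $3268.65. OOP to date $3268.65. Insurer: $13172 − $3268.65 = $9903.35.
Claim 2 — $1861: deductible met; 15% of $1861 = $279.15. Adding that to $3268.65 gives $3547.80, past the $3500 cap; traveler pays only $3500 − $3268.65 = $231.35. Insurer: $1861 − $231.35 = $1629.65.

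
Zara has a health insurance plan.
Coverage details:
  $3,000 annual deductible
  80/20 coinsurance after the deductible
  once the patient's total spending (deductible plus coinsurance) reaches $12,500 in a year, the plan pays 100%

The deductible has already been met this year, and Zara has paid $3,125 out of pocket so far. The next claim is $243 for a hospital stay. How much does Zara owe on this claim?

With the deductible met, the entire $243 is subject to coinsurance.
Coinsurance: $243 × 20% = $48.60.
Year-to-date out-of-pocket becomes $3,125 + $48.60 = $3,173.60, still under the $12,500 maximum, so no cap applies.

$48.60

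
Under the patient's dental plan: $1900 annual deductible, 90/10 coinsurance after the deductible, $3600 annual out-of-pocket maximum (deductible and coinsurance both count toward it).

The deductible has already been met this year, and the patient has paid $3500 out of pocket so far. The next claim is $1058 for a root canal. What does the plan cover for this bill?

With the deductible met, the entire $1058 is subject to coinsurance.
Coinsurance: $1058 × 10% = $105.80.
Year-to-date out-of-pocket would reach $3500 + $105.80 = $3605.80, above the $3600 maximum, so the patient pays only $3600 − $3500 = $100.
The insurer covers the remainder: $1058 − $100 = $958.

$958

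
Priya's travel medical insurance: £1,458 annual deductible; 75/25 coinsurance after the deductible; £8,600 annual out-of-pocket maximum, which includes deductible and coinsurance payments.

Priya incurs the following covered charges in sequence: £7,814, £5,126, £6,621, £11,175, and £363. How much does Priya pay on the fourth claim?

£2,616.25

Bill 1, £7,814: £1,458 finishes the deductible; £6,356 goes to coinsurance; 25% of £6,356 = £1,589. Traveler owes £3,047 (running OOP £3,047).
Bill 2, £5,126: deductible already satisfied, so traveler's share is 25% × £5,126 = £1,281.50. Traveler pays £1,281.50; OOP now £4,328.50.
Bill 3, £6,621: 25% coinsurance on £6,621 = £1,655.25. Traveler pays £1,655.25; OOP now £5,983.75.
Bill 4, £11,175: deductible already satisfied, so traveler's share is 25% × £11,175 = £2,793.75. Adding that to £5,983.75 gives £8,777.50, past the £8,600 cap; traveler pays only £8,600 − £5,983.75 = £2,616.25.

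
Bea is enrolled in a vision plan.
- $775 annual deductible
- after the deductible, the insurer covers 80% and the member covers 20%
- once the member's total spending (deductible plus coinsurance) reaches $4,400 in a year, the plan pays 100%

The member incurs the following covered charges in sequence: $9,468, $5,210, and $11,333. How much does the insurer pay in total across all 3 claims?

$21,611

Claim 1 ($9,468): deductible takes $775, $8,693 remains; member's 20% is $1,738.60. Member pays $2,513.60; OOP now $2,513.60. Insurer: $9,468 − $2,513.60 = $6,954.40.
Claim 2 ($5,210): deductible met; 20% of $5,210 = $1,042. Member owes $1,042 (running OOP $3,555.60). Insurer: $5,210 − $1,042 = $4,168.
Claim 3 ($11,333): deductible met; 20% of $11,333 = $2,266.60. Adding that to $3,555.60 gives $5,822.20, past the $4,400 cap; member pays only $4,400 − $3,555.60 = $844.40. Insurer: $11,333 − $844.40 = $10,488.60.
Insurer total = bills − member's total = $26,011 − $4,400 = $21,611.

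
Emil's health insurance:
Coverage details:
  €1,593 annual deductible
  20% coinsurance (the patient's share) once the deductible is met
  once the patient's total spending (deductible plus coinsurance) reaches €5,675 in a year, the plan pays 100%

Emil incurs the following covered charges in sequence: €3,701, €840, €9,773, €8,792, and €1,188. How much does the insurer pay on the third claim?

Claim 1 — €3,701: €1,593 to deductible, leaving €2,108; coinsurance €2,108 × 20% = €421.60. Patient owes €2,014.60 (running OOP €2,014.60). Insurer: €3,701 − €2,014.60 = €1,686.40.
Claim 2 — €840: deductible already satisfied, so patient's share is 20% × €840 = €168. Patient pays €168; OOP now €2,182.60. Plan pays €840 − €168 = €672.
Claim 3 — €9,773: deductible already satisfied, so patient's share is 20% × €9,773 = €1,954.60. Cost to patient: €1,954.60. OOP to date €4,137.20. Insurer: €9,773 − €1,954.60 = €7,818.40.

€7,818.40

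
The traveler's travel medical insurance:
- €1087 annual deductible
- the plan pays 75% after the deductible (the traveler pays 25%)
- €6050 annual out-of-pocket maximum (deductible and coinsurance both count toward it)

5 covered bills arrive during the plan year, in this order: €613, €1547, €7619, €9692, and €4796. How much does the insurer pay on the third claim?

€5714.25

Claim 1 (€613): fully absorbed by the deductible. Cost to traveler: €613. OOP to date €613. Insurer: €613 − €613 = €0.
Claim 2 (€1547): €474 to deductible, leaving €1073; traveler's 25% is €268.25. Traveler pays €742.25; OOP now €1355.25. Plan pays €1547 − €742.25 = €804.75.
Claim 3 (€7619): deductible already satisfied, so traveler's share is 25% × €7619 = €1904.75. Traveler owes €1904.75 (running OOP €3260). Insurer: €7619 − €1904.75 = €5714.25.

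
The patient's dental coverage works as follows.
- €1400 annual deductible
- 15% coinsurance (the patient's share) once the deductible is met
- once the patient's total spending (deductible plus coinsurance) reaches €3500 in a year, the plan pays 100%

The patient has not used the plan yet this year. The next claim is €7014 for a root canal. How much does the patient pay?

Nothing has been paid toward the €1400 deductible, so the first €1400 of this charge is applied there.
That leaves €7014 − €1400 = €5614 for coinsurance.
Patient's 15% share of €5614 is €842.10.
Patient responsibility before any cap: €1400 + €842.10 = €2242.10.
Total out-of-pocket so far would be €0 + €2242.10 = €2242.10, below the €3500 cap — no reduction.

€2242.10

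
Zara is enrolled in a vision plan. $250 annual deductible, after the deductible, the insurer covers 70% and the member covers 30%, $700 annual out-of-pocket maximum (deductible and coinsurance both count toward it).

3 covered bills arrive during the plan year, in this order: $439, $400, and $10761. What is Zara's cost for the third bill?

Bill 1, $439: deductible takes $250, $189 remains; 30% of $189 = $56.70. Member owes $306.70 (running OOP $306.70).
Bill 2, $400: 30% coinsurance on $400 = $120. Member owes $120 (running OOP $426.70).
Bill 3, $10761: deductible already satisfied, so member's share is 30% × $10761 = $3228.30. That would push OOP to $3655, over the $700 cap, so member pays $700 − $426.70 = $273.30.

$273.30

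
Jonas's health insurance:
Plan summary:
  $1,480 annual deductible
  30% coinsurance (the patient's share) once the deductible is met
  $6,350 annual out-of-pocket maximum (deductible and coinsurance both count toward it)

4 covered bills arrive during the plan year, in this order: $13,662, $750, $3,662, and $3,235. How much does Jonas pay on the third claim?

Bill 1, $13,662: deductible takes $1,480, $12,182 remains; 30% of $12,182 = $3,654.60. Patient pays $5,134.60; OOP now $5,134.60.
Bill 2, $750: 30% coinsurance on $750 = $225. Patient pays $225; OOP now $5,359.60.
Bill 3, $3,662: deductible met; 30% of $3,662 = $1,098.60. That would push OOP to $6,458.20, over the $6,350 cap, so patient pays $6,350 − $5,359.60 = $990.40.

$990.40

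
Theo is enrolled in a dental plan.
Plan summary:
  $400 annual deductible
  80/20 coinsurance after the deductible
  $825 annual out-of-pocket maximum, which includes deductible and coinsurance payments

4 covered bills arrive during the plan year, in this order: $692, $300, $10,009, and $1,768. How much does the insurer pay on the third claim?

Claim 1 ($692): $400 to deductible, leaving $292; coinsurance $292 × 20% = $58.40. Patient pays $458.40; OOP now $458.40. Insurer: $692 − $458.40 = $233.60.
Claim 2 ($300): 20% coinsurance on $300 = $60. Patient owes $60 (running OOP $518.40). Plan pays $300 − $60 = $240.
Claim 3 ($10,009): deductible met; 20% of $10,009 = $2,001.80. OOP would hit $2,520.20 > $825, so the cap limits the patient to $825 − $518.40 = $306.60. Insurer: $10,009 − $306.60 = $9,702.40.

$9,702.40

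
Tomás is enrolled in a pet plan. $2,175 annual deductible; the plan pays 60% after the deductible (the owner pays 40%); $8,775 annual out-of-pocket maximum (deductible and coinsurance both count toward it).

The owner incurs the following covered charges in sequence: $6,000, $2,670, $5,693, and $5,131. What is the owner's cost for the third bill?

Claim 1 — $6,000: deductible takes $2,175, $3,825 remains; coinsurance $3,825 × 40% = $1,530. Cost to owner: $3,705. OOP to date $3,705.
Claim 2 — $2,670: deductible met; 40% of $2,670 = $1,068. Owner owes $1,068 (running OOP $4,773).
Claim 3 — $5,693: deductible already satisfied, so owner's share is 40% × $5,693 = $2,277.20. Cost to owner: $2,277.20. OOP to date $7,050.20.

$2,277.20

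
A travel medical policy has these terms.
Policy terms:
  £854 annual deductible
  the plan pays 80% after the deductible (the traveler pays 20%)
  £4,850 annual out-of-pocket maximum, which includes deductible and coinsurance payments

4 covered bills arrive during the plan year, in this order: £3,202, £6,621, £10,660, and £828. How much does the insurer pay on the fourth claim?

£757.80

Claim 1 (£3,202): £854 finishes the deductible; £2,348 goes to coinsurance; 20% of £2,348 = £469.60. Traveler owes £1,323.60 (running OOP £1,323.60). Plan pays £3,202 − £1,323.60 = £1,878.40.
Claim 2 (£6,621): deductible already satisfied, so traveler's share is 20% × £6,621 = £1,324.20. Traveler pays £1,324.20; OOP now £2,647.80. Plan pays £6,621 − £1,324.20 = £5,296.80.
Claim 3 (£10,660): deductible already satisfied, so traveler's share is 20% × £10,660 = £2,132. Traveler pays £2,132; OOP now £4,779.80. Plan pays £10,660 − £2,132 = £8,528.
Claim 4 (£828): deductible met; 20% of £828 = £165.60. Adding that to £4,779.80 gives £4,945.40, past the £4,850 cap; traveler pays only £4,850 − £4,779.80 = £70.20. Insurer: £828 − £70.20 = £757.80.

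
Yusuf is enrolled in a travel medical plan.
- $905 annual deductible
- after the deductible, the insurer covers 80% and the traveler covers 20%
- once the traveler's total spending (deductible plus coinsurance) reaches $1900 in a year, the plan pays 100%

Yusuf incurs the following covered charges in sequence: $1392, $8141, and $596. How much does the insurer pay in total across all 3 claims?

#1 ($1392): deductible takes $905, $487 remains; coinsurance $487 × 20% = $97.40. Cost to traveler: $1002.40. OOP to date $1002.40. Plan pays $1392 − $1002.40 = $389.60.
#2 ($8141): deductible already satisfied, so traveler's share is 20% × $8141 = $1628.20. OOP would hit $2630.60 > $1900, so the cap limits the traveler to $1900 − $1002.40 = $897.60. Insurer: $8141 − $897.60 = $7243.40.
#3 ($596): deductible met; 20% of $596 = $119.20. That would push OOP to $2019.20, over the $1900 cap, so traveler pays $1900 − $1900 = $0. Plan pays $596 − $0 = $596.
Insurer total = bills − traveler's total = $10129 − $1900 = $8229.

$8229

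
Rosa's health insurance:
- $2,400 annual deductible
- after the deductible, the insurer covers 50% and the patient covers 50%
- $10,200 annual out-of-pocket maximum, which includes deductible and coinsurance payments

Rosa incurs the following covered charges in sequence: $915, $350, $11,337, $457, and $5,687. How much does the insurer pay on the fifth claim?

Bill 1, $915: all of it applies to the deductible. Cost to patient: $915. OOP to date $915. Insurer: $915 − $915 = $0.
Bill 2, $350: all of it applies to the deductible. Cost to patient: $350. OOP to date $1,265. Insurer: $350 − $350 = $0.
Bill 3, $11,337: $1,135 finishes the deductible; $10,202 goes to coinsurance; patient's 50% is $5,101. Cost to patient: $6,236. OOP to date $7,501. Insurer: $11,337 − $6,236 = $5,101.
Bill 4, $457: deductible met; 50% of $457 = $228.50. Cost to patient: $228.50. OOP to date $7,729.50. Insurer: $457 − $228.50 = $228.50.
Bill 5, $5,687: deductible already satisfied, so patient's share is 50% × $5,687 = $2,843.50. OOP would hit $10,573 > $10,200, so the cap limits the patient to $10,200 − $7,729.50 = $2,470.50. Plan pays $5,687 − $2,470.50 = $3,216.50.

$3,216.50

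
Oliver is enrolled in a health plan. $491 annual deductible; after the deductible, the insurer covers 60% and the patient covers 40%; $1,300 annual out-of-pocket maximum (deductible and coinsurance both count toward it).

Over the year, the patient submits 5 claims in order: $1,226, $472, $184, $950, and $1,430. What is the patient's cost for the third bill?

Bill 1, $1,226: $491 to deductible, leaving $735; coinsurance $735 × 40% = $294. Patient owes $785 (running OOP $785).
Bill 2, $472: deductible already satisfied, so patient's share is 40% × $472 = $188.80. Patient pays $188.80; OOP now $973.80.
Bill 3, $184: deductible already satisfied, so patient's share is 40% × $184 = $73.60. Cost to patient: $73.60. OOP to date $1,047.40.

$73.60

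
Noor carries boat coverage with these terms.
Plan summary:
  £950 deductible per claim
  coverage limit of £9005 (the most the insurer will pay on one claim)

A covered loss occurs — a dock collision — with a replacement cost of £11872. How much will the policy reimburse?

£9005

Subtract the deductible: £11872 − £950 = £10922.
The £9005 per-incident cap binds; insurer pays £9005.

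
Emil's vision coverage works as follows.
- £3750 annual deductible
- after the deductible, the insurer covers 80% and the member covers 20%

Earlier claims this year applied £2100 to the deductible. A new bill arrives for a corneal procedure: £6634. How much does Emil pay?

£2646.80

Deductible still to meet: £3750 − £2100 = £1650.
That leaves £6634 − £1650 = £4984 for coinsurance.
Member's 20% share of £4984 is £996.80.
Member responsibility: £1650 + £996.80 = £2646.80.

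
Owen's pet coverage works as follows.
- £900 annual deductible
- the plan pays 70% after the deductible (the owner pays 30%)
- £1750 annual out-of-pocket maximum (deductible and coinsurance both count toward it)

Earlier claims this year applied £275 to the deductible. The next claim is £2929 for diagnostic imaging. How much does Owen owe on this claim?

Deductible still to meet: £900 − £275 = £625.
After the £625 deductible portion, £2929 − £625 = £2304 is subject to coinsurance.
Owner's 30% share of £2304 is £691.20.
So the owner owes £625 + £691.20 = £1316.20 before any cap.
Cumulative spending £275 + £1316.20 = £1591.20 stays under the £1750 maximum.

£1316.20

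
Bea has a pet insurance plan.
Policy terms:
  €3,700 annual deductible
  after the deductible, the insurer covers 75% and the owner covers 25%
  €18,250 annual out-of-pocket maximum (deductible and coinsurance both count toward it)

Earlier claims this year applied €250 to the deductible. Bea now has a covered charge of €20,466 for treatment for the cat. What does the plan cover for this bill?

Deductible still to meet: €3,700 − €250 = €3,450.
The remaining €17,016 (= €20,466 − €3,450) moves to coinsurance.
Owner's 25% share of €17,016 is €4,254.
That puts the owner's cost at €3,450 + €4,254 = €7,704 before any cap.
Year-to-date out-of-pocket becomes €250 + €7,704 = €7,954, still under the €18,250 maximum, so no cap applies.
The plan picks up €20,466 − €7,704 = €12,762.

€12,762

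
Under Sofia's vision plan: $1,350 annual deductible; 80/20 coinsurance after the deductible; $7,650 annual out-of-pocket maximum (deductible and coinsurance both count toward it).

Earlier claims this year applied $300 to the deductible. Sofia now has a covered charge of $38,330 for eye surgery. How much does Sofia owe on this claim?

Remaining deductible: $1,350 − $300 = $1,050.
The remaining $37,280 (= $38,330 − $1,050) moves to coinsurance.
Member's 20% share of $37,280 is $7,456.
Member responsibility before any cap: $1,050 + $7,456 = $8,506.
That would bring total out-of-pocket to $8,806, past the $7,650 cap. The member is capped at $7,650 − $300 = $7,350 on this claim.

$7,350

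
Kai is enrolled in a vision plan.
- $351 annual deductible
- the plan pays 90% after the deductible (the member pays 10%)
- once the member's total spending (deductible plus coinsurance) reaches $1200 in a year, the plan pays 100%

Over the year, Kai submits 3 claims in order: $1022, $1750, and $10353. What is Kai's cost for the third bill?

Claim 1 ($1022): $351 finishes the deductible; $671 goes to coinsurance; member's 10% is $67.10. Cost to member: $418.10. OOP to date $418.10.
Claim 2 ($1750): deductible already satisfied, so member's share is 10% × $1750 = $175. Cost to member: $175. OOP to date $593.10.
Claim 3 ($10353): deductible already satisfied, so member's share is 10% × $10353 = $1035.30. Adding that to $593.10 gives $1628.40, past the $1200 cap; member pays only $1200 − $593.10 = $606.90.

$606.90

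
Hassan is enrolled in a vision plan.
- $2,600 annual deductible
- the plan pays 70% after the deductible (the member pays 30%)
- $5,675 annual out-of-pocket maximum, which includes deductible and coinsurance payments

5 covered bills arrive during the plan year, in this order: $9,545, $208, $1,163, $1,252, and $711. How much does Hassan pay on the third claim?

$348.90

Claim 1 — $9,545: deductible takes $2,600, $6,945 remains; 30% of $6,945 = $2,083.50. Member pays $4,683.50; OOP now $4,683.50.
Claim 2 — $208: deductible already satisfied, so member's share is 30% × $208 = $62.40. Member pays $62.40; OOP now $4,745.90.
Claim 3 — $1,163: 30% coinsurance on $1,163 = $348.90. Member pays $348.90; OOP now $5,094.80.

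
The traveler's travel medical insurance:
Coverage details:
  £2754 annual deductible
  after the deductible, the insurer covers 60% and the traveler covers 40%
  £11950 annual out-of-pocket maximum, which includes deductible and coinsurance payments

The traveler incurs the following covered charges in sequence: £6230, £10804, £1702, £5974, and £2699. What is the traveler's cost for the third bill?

£680.80

Claim 1 — £6230: £2754 finishes the deductible; £3476 goes to coinsurance; 40% of £3476 = £1390.40. Traveler pays £4144.40; OOP now £4144.40.
Claim 2 — £10804: 40% coinsurance on £10804 = £4321.60. Traveler pays £4321.60; OOP now £8466.
Claim 3 — £1702: deductible met; 40% of £1702 = £680.80. Traveler pays £680.80; OOP now £9146.80.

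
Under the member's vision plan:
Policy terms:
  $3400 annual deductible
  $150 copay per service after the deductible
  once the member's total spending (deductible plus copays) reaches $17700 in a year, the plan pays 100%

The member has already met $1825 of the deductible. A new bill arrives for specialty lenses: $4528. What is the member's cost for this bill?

$1725

$1825 of the $3400 deductible is already met, leaving $1575.
The remaining $2953 (= $4528 − $1575) moves to the copay.
Copay on this service: $150.
So the member owes $1575 + $150 = $1725 before any cap.
Total out-of-pocket so far would be $1825 + $1725 = $3550, below the $17700 cap — no reduction.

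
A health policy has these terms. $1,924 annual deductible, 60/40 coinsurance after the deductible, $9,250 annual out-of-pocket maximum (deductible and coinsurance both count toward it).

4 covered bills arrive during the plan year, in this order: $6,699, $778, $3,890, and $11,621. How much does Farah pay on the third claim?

Claim 1 — $6,699: $1,924 finishes the deductible; $4,775 goes to coinsurance; patient's 40% is $1,910. Cost to patient: $3,834. OOP to date $3,834.
Claim 2 — $778: deductible met; 40% of $778 = $311.20. Cost to patient: $311.20. OOP to date $4,145.20.
Claim 3 — $3,890: deductible met; 40% of $3,890 = $1,556. Cost to patient: $1,556. OOP to date $5,701.20.

$1,556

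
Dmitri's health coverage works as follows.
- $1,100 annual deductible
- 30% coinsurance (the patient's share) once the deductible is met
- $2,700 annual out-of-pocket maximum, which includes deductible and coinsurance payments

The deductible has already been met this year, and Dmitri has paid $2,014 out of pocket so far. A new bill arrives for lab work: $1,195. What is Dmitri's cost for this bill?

With the deductible met, the entire $1,195 is subject to coinsurance.
30% of $1,195 = $358.50 falls to the patient.
Year-to-date out-of-pocket becomes $2,014 + $358.50 = $2,372.50, still under the $2,700 maximum, so no cap applies.

$358.50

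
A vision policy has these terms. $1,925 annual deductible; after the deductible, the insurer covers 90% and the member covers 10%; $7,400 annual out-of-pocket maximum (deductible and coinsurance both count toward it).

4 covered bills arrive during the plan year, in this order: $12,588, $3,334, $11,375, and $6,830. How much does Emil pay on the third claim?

Bill 1, $12,588: $1,925 finishes the deductible; $10,663 goes to coinsurance; member's 10% is $1,066.30. Member pays $2,991.30; OOP now $2,991.30.
Bill 2, $3,334: deductible met; 10% of $3,334 = $333.40. Member pays $333.40; OOP now $3,324.70.
Bill 3, $11,375: deductible already satisfied, so member's share is 10% × $11,375 = $1,137.50. Member owes $1,137.50 (running OOP $4,462.20).

$1,137.50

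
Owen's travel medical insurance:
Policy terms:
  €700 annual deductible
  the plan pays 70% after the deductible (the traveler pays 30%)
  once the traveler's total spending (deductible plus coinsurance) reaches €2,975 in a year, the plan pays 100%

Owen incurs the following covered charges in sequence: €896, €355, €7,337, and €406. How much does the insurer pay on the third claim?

€5,227.30

#1 (€896): €700 to deductible, leaving €196; traveler's 30% is €58.80. Traveler pays €758.80; OOP now €758.80. Insurer: €896 − €758.80 = €137.20.
#2 (€355): 30% coinsurance on €355 = €106.50. Traveler owes €106.50 (running OOP €865.30). Plan pays €355 − €106.50 = €248.50.
#3 (€7,337): 30% coinsurance on €7,337 = €2,201.10. That would push OOP to €3,066.40, over the €2,975 cap, so traveler pays €2,975 − €865.30 = €2,109.70. Insurer: €7,337 − €2,109.70 = €5,227.30.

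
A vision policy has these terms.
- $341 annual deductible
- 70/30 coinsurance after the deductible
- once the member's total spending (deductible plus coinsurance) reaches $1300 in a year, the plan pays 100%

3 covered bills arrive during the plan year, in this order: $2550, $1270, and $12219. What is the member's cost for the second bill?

Bill 1, $2550: $341 finishes the deductible; $2209 goes to coinsurance; coinsurance $2209 × 30% = $662.70. Member owes $1003.70 (running OOP $1003.70).
Bill 2, $1270: deductible met; 30% of $1270 = $381. Adding that to $1003.70 gives $1384.70, past the $1300 cap; member pays only $1300 − $1003.70 = $296.30.

$296.30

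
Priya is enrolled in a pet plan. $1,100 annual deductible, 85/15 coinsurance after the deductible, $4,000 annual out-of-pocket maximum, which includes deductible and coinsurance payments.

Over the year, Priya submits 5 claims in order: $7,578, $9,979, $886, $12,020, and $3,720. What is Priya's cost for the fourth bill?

$298.55

#1 ($7,578): $1,100 finishes the deductible; $6,478 goes to coinsurance; 15% of $6,478 = $971.70. Owner owes $2,071.70 (running OOP $2,071.70).
#2 ($9,979): 15% coinsurance on $9,979 = $1,496.85. Owner pays $1,496.85; OOP now $3,568.55.
#3 ($886): deductible already satisfied, so owner's share is 15% × $886 = $132.90. Owner owes $132.90 (running OOP $3,701.45).
#4 ($12,020): deductible met; 15% of $12,020 = $1,803. Adding that to $3,701.45 gives $5,504.45, past the $4,000 cap; owner pays only $4,000 − $3,701.45 = $298.55.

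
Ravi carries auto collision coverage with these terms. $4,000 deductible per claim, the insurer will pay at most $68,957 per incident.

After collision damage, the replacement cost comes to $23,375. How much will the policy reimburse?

$19,375

Less the $4,000 deductible: $23,375 − $4,000 = $19,375.
That's under the $68,957 cap, so the insurer reimburses the full $19,375.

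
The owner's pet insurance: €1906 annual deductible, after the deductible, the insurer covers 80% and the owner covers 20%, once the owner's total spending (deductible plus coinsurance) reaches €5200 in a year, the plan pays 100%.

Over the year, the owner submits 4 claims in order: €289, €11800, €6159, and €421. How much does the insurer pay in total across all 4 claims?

€13469

Bill 1, €289: entire amount goes to the deductible. Owner pays €289; OOP now €289. Plan pays €289 − €289 = €0.
Bill 2, €11800: €1617 finishes the deductible; €10183 goes to coinsurance; owner's 20% is €2036.60. Owner pays €3653.60; OOP now €3942.60. Plan pays €11800 − €3653.60 = €8146.40.
Bill 3, €6159: 20% coinsurance on €6159 = €1231.80. Owner owes €1231.80 (running OOP €5174.40). Plan pays €6159 − €1231.80 = €4927.20.
Bill 4, €421: 20% coinsurance on €421 = €84.20. That would push OOP to €5258.60, over the €5200 cap, so owner pays €5200 − €5174.40 = €25.60. Plan pays €421 − €25.60 = €395.40.
Insurer total: €0 + €8146.40 + €4927.20 + €395.40 = €13469.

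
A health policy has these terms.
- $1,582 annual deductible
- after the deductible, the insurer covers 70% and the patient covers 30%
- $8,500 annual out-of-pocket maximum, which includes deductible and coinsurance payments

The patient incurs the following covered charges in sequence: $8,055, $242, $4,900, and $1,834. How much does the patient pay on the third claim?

$1,470

Claim 1 — $8,055: $1,582 finishes the deductible; $6,473 goes to coinsurance; patient's 30% is $1,941.90. Patient pays $3,523.90; OOP now $3,523.90.
Claim 2 — $242: deductible already satisfied, so patient's share is 30% × $242 = $72.60. Patient pays $72.60; OOP now $3,596.50.
Claim 3 — $4,900: deductible already satisfied, so patient's share is 30% × $4,900 = $1,470. Cost to patient: $1,470. OOP to date $5,066.50.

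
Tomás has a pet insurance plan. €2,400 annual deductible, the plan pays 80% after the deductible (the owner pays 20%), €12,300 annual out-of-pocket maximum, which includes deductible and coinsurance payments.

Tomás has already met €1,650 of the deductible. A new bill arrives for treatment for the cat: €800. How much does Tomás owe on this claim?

€1,650 of the €2,400 deductible is already met, leaving €750.
That leaves €800 − €750 = €50 for coinsurance.
20% of €50 = €10 falls to the owner.
Owner responsibility before any cap: €750 + €10 = €760.
Total out-of-pocket so far would be €1,650 + €760 = €2,410, below the €12,300 cap — no reduction.

€760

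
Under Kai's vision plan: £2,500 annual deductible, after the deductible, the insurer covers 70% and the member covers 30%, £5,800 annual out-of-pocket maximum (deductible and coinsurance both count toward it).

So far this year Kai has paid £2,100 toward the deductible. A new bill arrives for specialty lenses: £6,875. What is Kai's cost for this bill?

£2,100 of the £2,500 deductible is already met, leaving £400.
After the £400 deductible portion, £6,875 − £400 = £6,475 is subject to coinsurance.
30% of £6,475 = £1,942.50 falls to the member.
So the member owes £400 + £1,942.50 = £2,342.50 before any cap.
Total out-of-pocket so far would be £2,100 + £2,342.50 = £4,442.50, below the £5,800 cap — no reduction.

£2,342.50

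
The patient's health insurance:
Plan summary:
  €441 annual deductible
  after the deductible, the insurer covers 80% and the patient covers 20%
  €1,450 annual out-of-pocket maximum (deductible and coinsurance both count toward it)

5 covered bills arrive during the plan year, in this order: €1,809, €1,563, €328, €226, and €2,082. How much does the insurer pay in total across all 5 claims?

€4,558

#1 (€1,809): €441 to deductible, leaving €1,368; coinsurance €1,368 × 20% = €273.60. Cost to patient: €714.60. OOP to date €714.60. Insurer: €1,809 − €714.60 = €1,094.40.
#2 (€1,563): deductible met; 20% of €1,563 = €312.60. Patient pays €312.60; OOP now €1,027.20. Insurer: €1,563 − €312.60 = €1,250.40.
#3 (€328): deductible met; 20% of €328 = €65.60. Patient pays €65.60; OOP now €1,092.80. Plan pays €328 − €65.60 = €262.40.
#4 (€226): 20% coinsurance on €226 = €45.20. Patient owes €45.20 (running OOP €1,138). Insurer: €226 − €45.20 = €180.80.
#5 (€2,082): deductible already satisfied, so patient's share is 20% × €2,082 = €416.40. Adding that to €1,138 gives €1,554.40, past the €1,450 cap; patient pays only €1,450 − €1,138 = €312. Plan pays €2,082 − €312 = €1,770.
Insurer total = bills − patient's total = €6,008 − €1,450 = €4,558.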